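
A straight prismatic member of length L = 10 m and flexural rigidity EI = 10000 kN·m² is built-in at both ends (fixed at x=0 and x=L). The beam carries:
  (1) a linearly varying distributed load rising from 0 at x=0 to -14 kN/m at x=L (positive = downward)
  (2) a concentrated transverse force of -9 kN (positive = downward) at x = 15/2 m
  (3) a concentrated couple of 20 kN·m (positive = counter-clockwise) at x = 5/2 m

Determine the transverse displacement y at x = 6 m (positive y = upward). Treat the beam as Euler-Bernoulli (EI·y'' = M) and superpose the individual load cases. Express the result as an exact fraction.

y(6) = 90413/4000000 m

Load 1 — triangular load w₀=-14 kN/m (0→w₀ over full span):
  y_1 = -w₀x²(L-x)²(x+2L)/(120LEI) = -(-14)·6²·(10-6)²·(6+2·10)/(120·10·10000) = 273/15625 m
Load 2 — point force P=-9 kN at a=15/2 m (b=L-a=5/2):
  y_2 = -Pb²x²(3aL-(3a+b)x)/(6L³EI)  [x≤a] = -(-9)·(5/2)²·6²·(3·(15/2)·10-(3·(15/2)+(5/2))·6)/(6·10³·10000) = 81/32000 m
Load 3 — applied couple M₀=20 kN·m at a=5/2 m (b=L-a=15/2):
  y_3 = (R_Ax³/6 - M_Ax²/2 - M₀(x-a)²/2)/EI  [x>a] with R_A=9/4, M_A=-15/4 = ((9/4)·6³/6 - (-15/4)·6²/2 - 20·(6-(5/2))²/2)/10000 = 13/5000 m
Superposition: y = Σ y_i = 90413/4000000 m ≈ 0.022603 m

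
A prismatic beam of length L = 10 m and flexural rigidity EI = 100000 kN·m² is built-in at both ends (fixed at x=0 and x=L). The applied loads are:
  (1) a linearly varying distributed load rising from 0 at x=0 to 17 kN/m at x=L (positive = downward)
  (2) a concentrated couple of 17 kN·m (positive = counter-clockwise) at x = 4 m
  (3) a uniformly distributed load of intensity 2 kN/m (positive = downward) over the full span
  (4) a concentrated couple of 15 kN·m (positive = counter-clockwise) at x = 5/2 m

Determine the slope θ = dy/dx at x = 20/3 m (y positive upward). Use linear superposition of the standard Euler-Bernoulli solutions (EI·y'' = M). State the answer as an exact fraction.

Load 1 — triangular load w₀=17 kN/m (0→w₀ over full span):
  θ_1 = -w₀(2x(L-x)(L-2x)(x+2L)+x²(L-x)²)/(120LEI) = -17·(2·(20/3)·(10-(20/3))·(10-2·(20/3))·((20/3)+2·10)+(20/3)²·(10-(20/3))²)/(120·10·100000) = 119/243000 rad
Load 2 — applied couple M₀=17 kN·m at a=4 m (b=L-a=6):
  θ_2 = (R_Ax²/2 - M_Ax - M₀(x-a))/EI  [x>a] with R_A=306/125, M_A=51/25 = ((306/125)·(20/3)²/2 - (51/25)·(20/3) - 17·((20/3)-4))/100000 = -17/375000 rad
Load 3 — uniform load w=2 kN/m over full span:
  θ_3 = -wx(L-x)(L-2x)/(12EI) = -2·(20/3)·(10-(20/3))·(10-2·(20/3))/(12·100000) = 1/8100 rad
Load 4 — applied couple M₀=15 kN·m at a=5/2 m (b=L-a=15/2):
  θ_4 = (R_Ax²/2 - M_Ax - M₀(x-a))/EI  [x>a] with R_A=27/16, M_A=-45/16 = ((27/16)·(20/3)²/2 - (-45/16)·(20/3) - 15·((20/3)-(5/2)))/100000 = -1/16000 rad
Superposition: θ = Σ θ_i = 245593/486000000 rad ≈ 0.000505 rad

θ(20/3) = 245593/486000000 rad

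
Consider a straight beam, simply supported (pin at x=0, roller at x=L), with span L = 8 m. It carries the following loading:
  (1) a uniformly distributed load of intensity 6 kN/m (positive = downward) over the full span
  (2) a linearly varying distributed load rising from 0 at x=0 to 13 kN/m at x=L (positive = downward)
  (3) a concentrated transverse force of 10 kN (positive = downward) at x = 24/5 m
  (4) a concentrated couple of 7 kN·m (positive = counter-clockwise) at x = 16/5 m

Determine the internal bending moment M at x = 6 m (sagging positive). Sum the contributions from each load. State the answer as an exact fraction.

M(6) = 367/4 kN·m

Load 1 — uniform load w=6 kN/m over full span:
  M_1 = wx(L-x)/2 = 6·6·(8-6)/2 = 36 kN·m
Load 2 — triangular load w₀=13 kN/m (0→w₀ over full span):
  M_2 = w₀Lx/6 - w₀x³/(6L) = 13·8·6/6 - 13·6³/(6·8) = 91/2 kN·m
Load 3 — point force P=10 kN at a=24/5 m (b=L-a=16/5):
  M_3 = Pa(L-x)/L  [x>a] = 10·(24/5)·(8-6)/8 = 12 kN·m
Load 4 — applied couple M₀=7 kN·m at a=16/5 m (b=L-a=24/5):
  M_4 = M₀x/L - M₀  [x>a] = 7·6/8 - 7 = -7/4 kN·m
Superposition: M = Σ M_i = 367/4 kN·m ≈ 91.750000 kN·m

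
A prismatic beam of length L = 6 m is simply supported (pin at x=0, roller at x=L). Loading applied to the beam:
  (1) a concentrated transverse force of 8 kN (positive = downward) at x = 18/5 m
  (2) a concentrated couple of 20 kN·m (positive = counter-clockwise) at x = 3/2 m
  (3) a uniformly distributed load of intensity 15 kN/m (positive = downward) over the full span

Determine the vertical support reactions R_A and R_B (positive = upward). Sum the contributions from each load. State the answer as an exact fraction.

R_A = 773/15 kN, R_B = 697/15 kN

Load 1 — point force P=8 kN at a=18/5 m (b=L-a=12/5):
  R_A = Pb/L = 8·(12/5)/6 = 16/5 kN
  R_B = Pa/L = 8·(18/5)/6 = 24/5 kN
Load 2 — applied couple M₀=20 kN·m at a=3/2 m (b=L-a=9/2):
  R_A = M₀/L = 20/6 = 10/3 kN
  R_B = -M₀/L = -20/6 = -10/3 kN
Load 3 — uniform load w=15 kN/m over full span:
  R_A = wL/2 = 15·6/2 = 45 kN
  R_B = wL/2 = 15·6/2 = 45 kN
Superposition: R_A = 773/15 kN, R_B = 697/15 kN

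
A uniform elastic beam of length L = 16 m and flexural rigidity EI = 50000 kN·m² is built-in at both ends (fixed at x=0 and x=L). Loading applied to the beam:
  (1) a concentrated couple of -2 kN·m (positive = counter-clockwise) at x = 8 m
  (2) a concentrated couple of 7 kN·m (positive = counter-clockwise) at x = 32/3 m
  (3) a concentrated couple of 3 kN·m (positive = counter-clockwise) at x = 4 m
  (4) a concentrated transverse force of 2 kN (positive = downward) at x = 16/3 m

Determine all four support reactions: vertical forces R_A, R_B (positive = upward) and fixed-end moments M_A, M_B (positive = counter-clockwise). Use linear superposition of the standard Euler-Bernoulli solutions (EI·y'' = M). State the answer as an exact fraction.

Load 1 — applied couple M₀=-2 kN·m at a=8 m (b=L-a=8):
  R_A = 6M₀ab/L³ = 6·(-2)·8·8/16³ = -3/16 kN
  M_A = M₀b(2a-b)/L² = (-2)·8·(2·8-8)/16² = -1/2 kN·m
  R_B = -6M₀ab/L³ = -6·(-2)·8·8/16³ = 3/16 kN
  M_B = M₀a(2b-a)/L² = (-2)·8·(2·8-8)/16² = -1/2 kN·m
Load 2 — applied couple M₀=7 kN·m at a=32/3 m (b=L-a=16/3):
  R_A = 6M₀ab/L³ = 6·7·(32/3)·(16/3)/16³ = 7/12 kN
  M_A = M₀b(2a-b)/L² = 7·(16/3)·(2·(32/3)-(16/3))/16² = 7/3 kN·m
  R_B = -6M₀ab/L³ = -6·7·(32/3)·(16/3)/16³ = -7/12 kN
  M_B = M₀a(2b-a)/L² = 7·(32/3)·(2·(16/3)-(32/3))/16² = 0 kN·m
Load 3 — applied couple M₀=3 kN·m at a=4 m (b=L-a=12):
  R_A = 6M₀ab/L³ = 6·3·4·12/16³ = 27/128 kN
  M_A = M₀b(2a-b)/L² = 3·12·(2·4-12)/16² = -9/16 kN·m
  R_B = -6M₀ab/L³ = -6·3·4·12/16³ = -27/128 kN
  M_B = M₀a(2b-a)/L² = 3·4·(2·12-4)/16² = 15/16 kN·m
Load 4 — point force P=2 kN at a=16/3 m (b=L-a=32/3):
  R_A = Pb²(3a+b)/L³ = 2·(32/3)²·(3·(16/3)+(32/3))/16³ = 40/27 kN
  M_A = Pab²/L² = 2·(16/3)·(32/3)²/16² = 128/27 kN·m
  R_B = Pa²(a+3b)/L³ = 2·(16/3)²·((16/3)+3·(32/3))/16³ = 14/27 kN
  M_B = -Pa²b/L² = -2·(16/3)²·(32/3)/16² = -64/27 kN·m
Superposition: R_A = 7217/3456 kN, M_A = 2597/432 kN·m, R_B = -305/3456 kN, M_B = -835/432 kN·m

R_A = 7217/3456 kN, M_A = 2597/432 kN·m, R_B = -305/3456 kN, M_B = -835/432 kN·m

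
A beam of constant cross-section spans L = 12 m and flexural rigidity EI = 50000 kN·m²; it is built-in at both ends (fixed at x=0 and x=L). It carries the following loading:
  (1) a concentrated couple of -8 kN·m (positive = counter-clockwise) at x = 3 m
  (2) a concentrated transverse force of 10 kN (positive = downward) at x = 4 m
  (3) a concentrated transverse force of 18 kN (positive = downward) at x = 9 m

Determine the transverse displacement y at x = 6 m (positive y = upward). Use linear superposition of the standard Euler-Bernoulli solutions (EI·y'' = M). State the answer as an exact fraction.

Load 1 — applied couple M₀=-8 kN·m at a=3 m (b=L-a=9):
  y_1 = (R_Ax³/6 - M_Ax²/2 - M₀(x-a)²/2)/EI  [x>a] with R_A=-3/4, M_A=3/2 = ((-3/4)·6³/6 - (3/2)·6²/2 - (-8)·(6-3)²/2)/50000 = -9/25000 m
Load 2 — point force P=10 kN at a=4 m (b=L-a=8):
  y_2 = -Pa²(L-x)²(3bL-(3b+a)(L-x))/(6L³EI)  [x>a] = -10·4²·(12-6)²·(3·8·12-(3·8+4)·(12-6))/(6·12³·50000) = -1/750 m
Load 3 — point force P=18 kN at a=9 m (b=L-a=3):
  y_3 = -Pb²x²(3aL-(3a+b)x)/(6L³EI)  [x≤a] = -18·3²·6²·(3·9·12-(3·9+3)·6)/(6·12³·50000) = -81/50000 m
Superposition: y = Σ y_i = -497/150000 m ≈ -0.003313 m

y(6) = -497/150000 m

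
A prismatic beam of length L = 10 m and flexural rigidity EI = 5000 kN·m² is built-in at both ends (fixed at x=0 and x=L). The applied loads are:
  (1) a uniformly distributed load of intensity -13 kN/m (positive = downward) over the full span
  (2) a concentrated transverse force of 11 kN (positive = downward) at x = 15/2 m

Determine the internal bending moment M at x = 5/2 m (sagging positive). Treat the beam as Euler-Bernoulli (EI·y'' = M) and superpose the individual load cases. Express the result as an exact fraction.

M(5/2) = -2765/192 kN·m

Load 1 — uniform load w=-13 kN/m over full span:
  M_1 = wLx/2 - wL²/12 - wx²/2 = (-13)·10·(5/2)/2 - (-13)·10²/12 - (-13)·(5/2)²/2 = -325/24 kN·m
Load 2 — point force P=11 kN at a=15/2 m (b=L-a=5/2):
  M_2 = Pb²(3a+b)x/L³ - Pab²/L²  [x≤a] = 11·(5/2)²·(3·(15/2)+(5/2))·(5/2)/10³ - 11·(15/2)·(5/2)²/10² = -55/64 kN·m
Superposition: M = Σ M_i = -2765/192 kN·m ≈ -14.401042 kN·m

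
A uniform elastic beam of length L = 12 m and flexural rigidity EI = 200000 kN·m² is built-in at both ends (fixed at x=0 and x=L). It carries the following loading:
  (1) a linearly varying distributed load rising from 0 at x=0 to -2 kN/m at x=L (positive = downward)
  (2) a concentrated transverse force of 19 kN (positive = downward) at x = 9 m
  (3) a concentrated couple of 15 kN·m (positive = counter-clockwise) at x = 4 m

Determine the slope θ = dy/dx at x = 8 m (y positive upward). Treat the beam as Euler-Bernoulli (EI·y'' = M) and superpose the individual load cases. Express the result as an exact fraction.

Load 1 — triangular load w₀=-2 kN/m (0→w₀ over full span):
  θ_1 = -w₀(2x(L-x)(L-2x)(x+2L)+x²(L-x)²)/(120LEI) = -(-2)·(2·8·(12-8)·(12-2·8)·(8+2·12)+8²·(12-8)²)/(120·12·200000) = -7/140625 rad
Load 2 — point force P=19 kN at a=9 m (b=L-a=3):
  θ_2 = -Pb²x(2aL-(3a+b)x)/(2L³EI)  [x≤a] = -19·3²·8·(2·9·12-(3·9+3)·8)/(2·12³·200000) = 19/400000 rad
Load 3 — applied couple M₀=15 kN·m at a=4 m (b=L-a=8):
  θ_3 = (R_Ax²/2 - M_Ax - M₀(x-a))/EI  [x>a] with R_A=5/3, M_A=0 = ((5/3)·8²/2 - 0·8 - 15·(8-4))/200000 = -1/30000 rad
Superposition: θ = Σ θ_i = -641/18000000 rad ≈ -0.000036 rad

θ(8) = -641/18000000 rad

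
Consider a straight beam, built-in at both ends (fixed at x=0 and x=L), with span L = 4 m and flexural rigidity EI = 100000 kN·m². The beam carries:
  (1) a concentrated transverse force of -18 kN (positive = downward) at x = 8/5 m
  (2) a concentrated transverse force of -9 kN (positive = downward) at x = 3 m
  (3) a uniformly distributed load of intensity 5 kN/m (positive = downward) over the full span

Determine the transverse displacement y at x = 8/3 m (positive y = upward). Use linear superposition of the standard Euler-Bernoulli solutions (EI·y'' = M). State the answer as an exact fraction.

Load 1 — point force P=-18 kN at a=8/5 m (b=L-a=12/5):
  y_1 = -Pa²(L-x)²(3bL-(3b+a)(L-x))/(6L³EI)  [x>a] = -(-18)·(8/5)²·(4-(8/3))²·(3·(12/5)·4-(3·(12/5)+(8/5))·(4-(8/3)))/(6·4³·100000) = 128/3515625 m
Load 2 — point force P=-9 kN at a=3 m (b=L-a=1):
  y_2 = -Pb²x²(3aL-(3a+b)x)/(6L³EI)  [x≤a] = -(-9)·1²·(8/3)²·(3·3·4-(3·3+1)·(8/3))/(6·4³·100000) = 7/450000 m
Load 3 — uniform load w=5 kN/m over full span:
  y_3 = -wx²(L-x)²/(24EI) = -5·(8/3)²·(4-(8/3))²/(24·100000) = -4/151875 m
Superposition: y = Σ y_i = 38921/1518750000 m ≈ 0.000026 m

y(8/3) = 38921/1518750000 m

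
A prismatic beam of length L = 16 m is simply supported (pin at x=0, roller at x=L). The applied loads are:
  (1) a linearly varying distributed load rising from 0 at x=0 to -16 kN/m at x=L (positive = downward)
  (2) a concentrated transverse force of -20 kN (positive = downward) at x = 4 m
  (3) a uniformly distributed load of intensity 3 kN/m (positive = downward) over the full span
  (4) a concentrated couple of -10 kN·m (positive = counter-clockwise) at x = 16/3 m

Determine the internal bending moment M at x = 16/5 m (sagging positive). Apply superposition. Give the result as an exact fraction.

M(16/5) = -14954/125 kN·m

Load 1 — triangular load w₀=-16 kN/m (0→w₀ over full span):
  M_1 = w₀Lx/6 - w₀x³/(6L) = (-16)·16·(16/5)/6 - (-16)·(16/5)³/(6·16) = -16384/125 kN·m
Load 2 — point force P=-20 kN at a=4 m (b=L-a=12):
  M_2 = Pbx/L  [x≤a] = (-20)·12·(16/5)/16 = -48 kN·m
Load 3 — uniform load w=3 kN/m over full span:
  M_3 = wx(L-x)/2 = 3·(16/5)·(16-(16/5))/2 = 1536/25 kN·m
Load 4 — applied couple M₀=-10 kN·m at a=16/3 m (b=L-a=32/3):
  M_4 = M₀x/L  [x≤a] = (-10)·(16/5)/16 = -2 kN·m
Superposition: M = Σ M_i = -14954/125 kN·m ≈ -119.632000 kN·m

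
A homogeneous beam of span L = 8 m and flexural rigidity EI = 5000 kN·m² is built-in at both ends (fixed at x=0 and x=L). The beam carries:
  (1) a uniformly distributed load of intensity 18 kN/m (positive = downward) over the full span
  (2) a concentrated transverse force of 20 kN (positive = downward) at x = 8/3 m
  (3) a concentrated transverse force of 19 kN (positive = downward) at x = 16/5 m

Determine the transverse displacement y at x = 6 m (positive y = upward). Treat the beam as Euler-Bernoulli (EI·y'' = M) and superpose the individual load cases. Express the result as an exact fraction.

y(6) = -14687/506250 m

Load 1 — uniform load w=18 kN/m over full span:
  y_1 = -wx²(L-x)²/(24EI) = -18·6²·(8-6)²/(24·5000) = -27/1250 m
Load 2 — point force P=20 kN at a=8/3 m (b=L-a=16/3):
  y_2 = -Pa²(L-x)²(3bL-(3b+a)(L-x))/(6L³EI)  [x>a] = -20·(8/3)²·(8-6)²·(3·(16/3)·8-(3·(16/3)+(8/3))·(8-6))/(6·8³·5000) = -34/10125 m
Load 3 — point force P=19 kN at a=16/5 m (b=L-a=24/5):
  y_3 = -Pa²(L-x)²(3bL-(3b+a)(L-x))/(6L³EI)  [x>a] = -19·(16/5)²·(8-6)²·(3·(24/5)·8-(3·(24/5)+(16/5))·(8-6))/(6·8³·5000) = -38/9375 m
Superposition: y = Σ y_i = -14687/506250 m ≈ -0.029011 m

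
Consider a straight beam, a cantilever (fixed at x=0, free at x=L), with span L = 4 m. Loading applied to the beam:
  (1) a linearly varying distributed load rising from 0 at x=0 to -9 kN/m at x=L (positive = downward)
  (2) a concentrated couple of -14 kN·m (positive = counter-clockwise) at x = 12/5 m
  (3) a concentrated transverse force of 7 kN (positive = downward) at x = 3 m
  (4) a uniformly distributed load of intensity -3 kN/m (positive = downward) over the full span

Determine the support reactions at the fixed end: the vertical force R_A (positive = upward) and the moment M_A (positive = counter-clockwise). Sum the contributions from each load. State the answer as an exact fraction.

R_A = -23 kN, M_A = -37 kN·m

Load 1 — triangular load w₀=-9 kN/m (0→w₀ over full span):
  R_A = w₀L/2 = (-9)·4/2 = -18 kN
  M_A = w₀L²/3 = (-9)·4²/3 = -48 kN·m
Load 2 — applied couple M₀=-14 kN·m at a=12/5 m (b=L-a=8/5):
  R_A = 0 kN
  M_A = -M₀ = -(-14) = 14 kN·m
Load 3 — point force P=7 kN at a=3 m (b=L-a=1):
  R_A = P = 7 kN
  M_A = Pa = 7·3 = 21 kN·m
Load 4 — uniform load w=-3 kN/m over full span:
  R_A = wL = (-3)·4 = -12 kN
  M_A = wL²/2 = (-3)·4²/2 = -24 kN·m
Superposition: R_A = -23 kN, M_A = -37 kN·m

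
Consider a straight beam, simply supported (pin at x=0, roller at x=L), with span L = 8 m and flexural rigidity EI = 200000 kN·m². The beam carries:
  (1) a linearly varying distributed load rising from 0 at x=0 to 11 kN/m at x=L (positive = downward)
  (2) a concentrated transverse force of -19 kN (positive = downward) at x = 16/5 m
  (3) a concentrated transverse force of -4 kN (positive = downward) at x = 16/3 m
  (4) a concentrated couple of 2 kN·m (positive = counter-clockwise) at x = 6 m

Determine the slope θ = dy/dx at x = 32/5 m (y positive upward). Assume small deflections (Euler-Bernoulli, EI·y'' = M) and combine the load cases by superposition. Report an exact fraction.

θ(32/5) = 2646569/20250000000 rad

Load 1 — triangular load w₀=11 kN/m (0→w₀ over full span):
  θ_1 = -w₀(7L⁴-30L²x²+15x⁴)/(360LEI) = -11·(7·8⁴-30·8²·(32/5)²+15·(32/5)⁴)/(360·8·200000) = 8327/17578125 rad
Load 2 — point force P=-19 kN at a=16/5 m (b=L-a=24/5):
  θ_2 = -Pa(2L²-6Lx+3x²+a²)/(6LEI)  [x>a] = -(-19)·(16/5)·(2·8²-6·8·(32/5)+3·(32/5)²+(16/5)²)/(6·8·200000) = -114/390625 rad
Load 3 — point force P=-4 kN at a=16/3 m (b=L-a=8/3):
  θ_3 = -Pa(2L²-6Lx+3x²+a²)/(6LEI)  [x>a] = -(-4)·(16/3)·(2·8²-6·8·(32/5)+3·(32/5)²+(16/3)²)/(6·8·200000) = -392/6328125 rad
Load 4 — applied couple M₀=2 kN·m at a=6 m (b=L-a=2):
  θ_4 = (M₀x²/(2L)-M₀(x-a)+C₁)/EI  [x>a] with C₁=M₀(3b²-L²)/(6L)=-13/6 = (2·(32/5)²/(2·8)-2·((32/5)-6)+(-13/6))/200000 = 323/30000000 rad
Superposition: θ = Σ θ_i = 2646569/20250000000 rad ≈ 0.000131 rad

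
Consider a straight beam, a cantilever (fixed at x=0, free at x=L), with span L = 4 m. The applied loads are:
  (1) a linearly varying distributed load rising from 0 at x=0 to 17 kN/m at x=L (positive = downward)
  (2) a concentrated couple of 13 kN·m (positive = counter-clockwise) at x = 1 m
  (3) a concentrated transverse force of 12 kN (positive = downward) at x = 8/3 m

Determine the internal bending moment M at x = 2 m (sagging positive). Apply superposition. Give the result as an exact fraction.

Load 1 — triangular load w₀=17 kN/m (0→w₀ over full span):
  M_1 = w₀Lx/2 - w₀L²/3 - w₀x³/(6L) = 17·4·2/2 - 17·4²/3 - 17·2³/(6·4) = -85/3 kN·m
Load 2 — applied couple M₀=13 kN·m at a=1 m (b=L-a=3):
  M_2 = 0  [x>a] = 0 kN·m
Load 3 — point force P=12 kN at a=8/3 m (b=L-a=4/3):
  M_3 = -P(a-x)  [x≤a] = -12·((8/3)-2) = -8 kN·m
Superposition: M = Σ M_i = -109/3 kN·m ≈ -36.333333 kN·m

M(2) = -109/3 kN·m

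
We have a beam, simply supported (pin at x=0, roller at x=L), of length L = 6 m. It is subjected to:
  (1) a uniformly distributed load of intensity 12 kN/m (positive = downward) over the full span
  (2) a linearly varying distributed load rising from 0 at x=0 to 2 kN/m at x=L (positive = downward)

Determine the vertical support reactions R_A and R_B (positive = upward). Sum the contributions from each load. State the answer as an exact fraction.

R_A = 38 kN, R_B = 40 kN

Load 1 — uniform load w=12 kN/m over full span:
  R_A = wL/2 = 12·6/2 = 36 kN
  R_B = wL/2 = 12·6/2 = 36 kN
Load 2 — triangular load w₀=2 kN/m (0→w₀ over full span):
  R_A = w₀L/6 = 2·6/6 = 2 kN
  R_B = w₀L/3 = 2·6/3 = 4 kN
Superposition: R_A = 38 kN, R_B = 40 kN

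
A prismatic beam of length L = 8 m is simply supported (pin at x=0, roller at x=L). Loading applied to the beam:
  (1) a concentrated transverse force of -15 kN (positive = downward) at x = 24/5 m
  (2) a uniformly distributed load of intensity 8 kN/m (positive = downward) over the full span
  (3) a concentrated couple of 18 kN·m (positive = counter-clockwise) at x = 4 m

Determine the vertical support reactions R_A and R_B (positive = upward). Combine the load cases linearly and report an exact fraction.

Load 1 — point force P=-15 kN at a=24/5 m (b=L-a=16/5):
  R_A = Pb/L = (-15)·(16/5)/8 = -6 kN
  R_B = Pa/L = (-15)·(24/5)/8 = -9 kN
Load 2 — uniform load w=8 kN/m over full span:
  R_A = wL/2 = 8·8/2 = 32 kN
  R_B = wL/2 = 8·8/2 = 32 kN
Load 3 — applied couple M₀=18 kN·m at a=4 m (b=L-a=4):
  R_A = M₀/L = 18/8 = 9/4 kN
  R_B = -M₀/L = -18/8 = -9/4 kN
Superposition: R_A = 113/4 kN, R_B = 83/4 kN

R_A = 113/4 kN, R_B = 83/4 kN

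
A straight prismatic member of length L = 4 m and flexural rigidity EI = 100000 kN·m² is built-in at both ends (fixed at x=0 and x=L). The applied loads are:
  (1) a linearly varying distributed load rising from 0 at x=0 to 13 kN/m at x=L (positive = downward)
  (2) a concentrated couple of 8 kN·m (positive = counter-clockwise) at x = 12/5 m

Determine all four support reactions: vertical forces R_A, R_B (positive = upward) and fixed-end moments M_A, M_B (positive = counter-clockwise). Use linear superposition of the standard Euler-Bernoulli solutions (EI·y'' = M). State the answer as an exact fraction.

Load 1 — triangular load w₀=13 kN/m (0→w₀ over full span):
  R_A = 3w₀L/20 = 3·13·4/20 = 39/5 kN
  M_A = w₀L²/30 = 13·4²/30 = 104/15 kN·m
  R_B = 7w₀L/20 = 7·13·4/20 = 91/5 kN
  M_B = -w₀L²/20 = -13·4²/20 = -52/5 kN·m
Load 2 — applied couple M₀=8 kN·m at a=12/5 m (b=L-a=8/5):
  R_A = 6M₀ab/L³ = 6·8·(12/5)·(8/5)/4³ = 72/25 kN
  M_A = M₀b(2a-b)/L² = 8·(8/5)·(2·(12/5)-(8/5))/4² = 64/25 kN·m
  R_B = -6M₀ab/L³ = -6·8·(12/5)·(8/5)/4³ = -72/25 kN
  M_B = M₀a(2b-a)/L² = 8·(12/5)·(2·(8/5)-(12/5))/4² = 24/25 kN·m
Superposition: R_A = 267/25 kN, M_A = 712/75 kN·m, R_B = 383/25 kN, M_B = -236/25 kN·m

R_A = 267/25 kN, M_A = 712/75 kN·m, R_B = 383/25 kN, M_B = -236/25 kN·m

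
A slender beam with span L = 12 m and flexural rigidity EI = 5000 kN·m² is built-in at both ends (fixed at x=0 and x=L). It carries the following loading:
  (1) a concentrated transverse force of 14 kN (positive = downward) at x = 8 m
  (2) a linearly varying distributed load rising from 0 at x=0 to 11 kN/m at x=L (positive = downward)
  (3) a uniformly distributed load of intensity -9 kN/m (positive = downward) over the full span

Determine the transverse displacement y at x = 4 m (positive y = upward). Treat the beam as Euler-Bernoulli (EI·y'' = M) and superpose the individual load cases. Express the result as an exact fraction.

Load 1 — point force P=14 kN at a=8 m (b=L-a=4):
  y_1 = -Pb²x²(3aL-(3a+b)x)/(6L³EI)  [x≤a] = -14·4²·4²·(3·8·12-(3·8+4)·4)/(6·12³·5000) = -616/50625 m
Load 2 — triangular load w₀=11 kN/m (0→w₀ over full span):
  y_2 = -w₀x²(L-x)²(x+2L)/(120LEI) = -11·4²·(12-4)²·(4+2·12)/(120·12·5000) = -1232/28125 m
Load 3 — uniform load w=-9 kN/m over full span:
  y_3 = -wx²(L-x)²/(24EI) = -(-9)·4²·(12-4)²/(24·5000) = 48/625 m
Superposition: y = Σ y_i = 5272/253125 m ≈ 0.020828 m

y(4) = 5272/253125 m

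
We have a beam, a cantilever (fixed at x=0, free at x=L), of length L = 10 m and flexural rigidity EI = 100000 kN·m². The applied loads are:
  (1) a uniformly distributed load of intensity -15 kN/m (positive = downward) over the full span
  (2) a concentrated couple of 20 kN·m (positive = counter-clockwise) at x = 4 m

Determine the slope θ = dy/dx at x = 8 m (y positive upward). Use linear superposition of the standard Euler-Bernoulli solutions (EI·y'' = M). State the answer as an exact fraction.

θ(8) = 16/625 rad

Load 1 — uniform load w=-15 kN/m over full span:
  θ_1 = -wx(x²-3Lx+3L²)/(6EI) = -(-15)·8·(8²-3·10·8+3·10²)/(6·100000) = 31/1250 rad
Load 2 — applied couple M₀=20 kN·m at a=4 m (b=L-a=6):
  θ_2 = M₀a/EI  [x>a] = 20·4/100000 = 1/1250 rad
Superposition: θ = Σ θ_i = 16/625 rad ≈ 0.025600 rad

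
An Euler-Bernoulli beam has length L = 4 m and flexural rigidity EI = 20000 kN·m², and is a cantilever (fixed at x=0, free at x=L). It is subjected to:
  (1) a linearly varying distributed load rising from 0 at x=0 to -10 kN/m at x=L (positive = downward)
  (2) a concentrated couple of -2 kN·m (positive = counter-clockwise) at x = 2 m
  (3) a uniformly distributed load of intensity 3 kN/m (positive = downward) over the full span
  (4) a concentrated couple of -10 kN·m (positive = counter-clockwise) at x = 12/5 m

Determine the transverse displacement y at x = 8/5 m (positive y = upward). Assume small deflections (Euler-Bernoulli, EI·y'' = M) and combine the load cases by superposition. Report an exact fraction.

Load 1 — triangular load w₀=-10 kN/m (0→w₀ over full span):
  y_1 = (w₀Lx³/12-w₀L²x²/6-w₀x⁵/(120L))/EI = ((-10)·4·(8/5)³/12-(-10)·4²·(8/5)²/6-(-10)·(8/5)⁵/(120·4))/20000 = 16064/5859375 m
Load 2 — applied couple M₀=-2 kN·m at a=2 m (b=L-a=2):
  y_2 = M₀x²/(2EI)  [x≤a] = (-2)·(8/5)²/(2·20000) = -2/15625 m
Load 3 — uniform load w=3 kN/m over full span:
  y_3 = -wx²(x²-4Lx+6L²)/(24EI) = -3·(8/5)²·((8/5)²-4·4·(8/5)+6·4²)/(24·20000) = -456/390625 m
Load 4 — applied couple M₀=-10 kN·m at a=12/5 m (b=L-a=8/5):
  y_4 = M₀x²/(2EI)  [x≤a] = (-10)·(8/5)²/(2·20000) = -2/3125 m
Superposition: y = Σ y_i = 4724/5859375 m ≈ 0.000806 m

y(8/5) = 4724/5859375 m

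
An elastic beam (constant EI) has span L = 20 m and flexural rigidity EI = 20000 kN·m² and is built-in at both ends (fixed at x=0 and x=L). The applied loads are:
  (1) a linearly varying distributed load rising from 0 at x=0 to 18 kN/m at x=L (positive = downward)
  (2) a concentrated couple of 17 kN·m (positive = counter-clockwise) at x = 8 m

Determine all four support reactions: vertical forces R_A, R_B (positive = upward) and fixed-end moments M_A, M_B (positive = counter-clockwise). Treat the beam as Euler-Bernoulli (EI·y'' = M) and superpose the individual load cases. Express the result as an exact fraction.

Load 1 — triangular load w₀=18 kN/m (0→w₀ over full span):
  R_A = 3w₀L/20 = 3·18·20/20 = 54 kN
  M_A = w₀L²/30 = 18·20²/30 = 240 kN·m
  R_B = 7w₀L/20 = 7·18·20/20 = 126 kN
  M_B = -w₀L²/20 = -18·20²/20 = -360 kN·m
Load 2 — applied couple M₀=17 kN·m at a=8 m (b=L-a=12):
  R_A = 6M₀ab/L³ = 6·17·8·12/20³ = 153/125 kN
  M_A = M₀b(2a-b)/L² = 17·12·(2·8-12)/20² = 51/25 kN·m
  R_B = -6M₀ab/L³ = -6·17·8·12/20³ = -153/125 kN
  M_B = M₀a(2b-a)/L² = 17·8·(2·12-8)/20² = 136/25 kN·m
Superposition: R_A = 6903/125 kN, M_A = 6051/25 kN·m, R_B = 15597/125 kN, M_B = -8864/25 kN·m

R_A = 6903/125 kN, M_A = 6051/25 kN·m, R_B = 15597/125 kN, M_B = -8864/25 kN·m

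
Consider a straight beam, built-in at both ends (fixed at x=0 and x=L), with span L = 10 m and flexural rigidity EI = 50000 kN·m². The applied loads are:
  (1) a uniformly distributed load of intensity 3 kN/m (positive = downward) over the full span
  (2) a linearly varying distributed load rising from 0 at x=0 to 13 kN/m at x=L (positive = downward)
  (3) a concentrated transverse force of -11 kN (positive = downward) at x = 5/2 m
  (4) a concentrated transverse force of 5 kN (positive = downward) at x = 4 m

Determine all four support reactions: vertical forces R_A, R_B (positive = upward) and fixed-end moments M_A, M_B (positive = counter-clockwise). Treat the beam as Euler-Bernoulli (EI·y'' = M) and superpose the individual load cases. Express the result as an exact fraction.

R_A = 22767/800 kN, M_A = 28831/480 kN·m, R_B = 48433/800 kN, M_B = -14343/160 kN·m

Load 1 — uniform load w=3 kN/m over full span:
  R_A = wL/2 = 3·10/2 = 15 kN
  M_A = wL²/12 = 3·10²/12 = 25 kN·m
  R_B = wL/2 = 3·10/2 = 15 kN
  M_B = -wL²/12 = -3·10²/12 = -25 kN·m
Load 2 — triangular load w₀=13 kN/m (0→w₀ over full span):
  R_A = 3w₀L/20 = 3·13·10/20 = 39/2 kN
  M_A = w₀L²/30 = 13·10²/30 = 130/3 kN·m
  R_B = 7w₀L/20 = 7·13·10/20 = 91/2 kN
  M_B = -w₀L²/20 = -13·10²/20 = -65 kN·m
Load 3 — point force P=-11 kN at a=5/2 m (b=L-a=15/2):
  R_A = Pb²(3a+b)/L³ = (-11)·(15/2)²·(3·(5/2)+(15/2))/10³ = -297/32 kN
  M_A = Pab²/L² = (-11)·(5/2)·(15/2)²/10² = -495/32 kN·m
  R_B = Pa²(a+3b)/L³ = (-11)·(5/2)²·((5/2)+3·(15/2))/10³ = -55/32 kN
  M_B = -Pa²b/L² = -(-11)·(5/2)²·(15/2)/10² = 165/32 kN·m
Load 4 — point force P=5 kN at a=4 m (b=L-a=6):
  R_A = Pb²(3a+b)/L³ = 5·6²·(3·4+6)/10³ = 81/25 kN
  M_A = Pab²/L² = 5·4·6²/10² = 36/5 kN·m
  R_B = Pa²(a+3b)/L³ = 5·4²·(4+3·6)/10³ = 44/25 kN
  M_B = -Pa²b/L² = -5·4²·6/10² = -24/5 kN·m
Superposition: R_A = 22767/800 kN, M_A = 28831/480 kN·m, R_B = 48433/800 kN, M_B = -14343/160 kN·m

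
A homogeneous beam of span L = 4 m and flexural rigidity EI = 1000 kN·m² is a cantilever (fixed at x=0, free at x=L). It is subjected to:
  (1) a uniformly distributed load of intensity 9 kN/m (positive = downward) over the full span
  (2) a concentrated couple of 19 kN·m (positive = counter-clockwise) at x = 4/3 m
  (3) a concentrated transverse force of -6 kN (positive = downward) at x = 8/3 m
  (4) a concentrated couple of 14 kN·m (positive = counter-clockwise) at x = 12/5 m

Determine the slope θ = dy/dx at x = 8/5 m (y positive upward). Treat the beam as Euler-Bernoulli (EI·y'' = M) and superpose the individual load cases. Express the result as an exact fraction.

θ(8/5) = -901/93750 rad

Load 1 — uniform load w=9 kN/m over full span:
  θ_1 = -wx(x²-3Lx+3L²)/(6EI) = -9·(8/5)·((8/5)²-3·4·(8/5)+3·4²)/(6·1000) = -1176/15625 rad
Load 2 — applied couple M₀=19 kN·m at a=4/3 m (b=L-a=8/3):
  θ_2 = M₀a/EI  [x>a] = 19·(4/3)/1000 = 19/750 rad
Load 3 — point force P=-6 kN at a=8/3 m (b=L-a=4/3):
  θ_3 = -Px(2a-x)/(2EI)  [x≤a] = -(-6)·(8/5)·(2·(8/3)-(8/5))/(2·1000) = 56/3125 rad
Load 4 — applied couple M₀=14 kN·m at a=12/5 m (b=L-a=8/5):
  θ_4 = M₀x/EI  [x≤a] = 14·(8/5)/1000 = 14/625 rad
Superposition: θ = Σ θ_i = -901/93750 rad ≈ -0.009611 rad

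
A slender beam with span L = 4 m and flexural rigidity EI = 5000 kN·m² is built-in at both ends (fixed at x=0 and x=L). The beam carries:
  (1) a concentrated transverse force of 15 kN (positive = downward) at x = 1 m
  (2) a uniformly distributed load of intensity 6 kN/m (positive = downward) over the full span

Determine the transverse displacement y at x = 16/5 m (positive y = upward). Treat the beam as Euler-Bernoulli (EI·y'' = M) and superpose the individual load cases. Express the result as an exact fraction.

Load 1 — point force P=15 kN at a=1 m (b=L-a=3):
  y_1 = -Pa²(L-x)²(3bL-(3b+a)(L-x))/(6L³EI)  [x>a] = -15·1²·(4-(16/5))²·(3·3·4-(3·3+1)·(4-(16/5)))/(6·4³·5000) = -7/50000 m
Load 2 — uniform load w=6 kN/m over full span:
  y_2 = -wx²(L-x)²/(24EI) = -6·(16/5)²·(4-(16/5))²/(24·5000) = -128/390625 m
Superposition: y = Σ y_i = -2923/6250000 m ≈ -0.000468 m

y(16/5) = -2923/6250000 m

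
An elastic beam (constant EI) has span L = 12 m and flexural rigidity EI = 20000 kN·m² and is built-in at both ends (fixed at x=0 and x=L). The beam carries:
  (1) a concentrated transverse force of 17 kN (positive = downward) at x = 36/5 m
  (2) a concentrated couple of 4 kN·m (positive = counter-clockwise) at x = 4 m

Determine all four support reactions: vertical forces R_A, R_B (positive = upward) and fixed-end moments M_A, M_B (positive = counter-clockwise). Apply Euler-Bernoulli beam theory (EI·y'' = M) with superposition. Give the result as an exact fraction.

R_A = 7232/1125 kN, M_A = 2448/125 kN·m, R_B = 11893/1125 kN, M_B = -10516/375 kN·m

Load 1 — point force P=17 kN at a=36/5 m (b=L-a=24/5):
  R_A = Pb²(3a+b)/L³ = 17·(24/5)²·(3·(36/5)+(24/5))/12³ = 748/125 kN
  M_A = Pab²/L² = 17·(36/5)·(24/5)²/12² = 2448/125 kN·m
  R_B = Pa²(a+3b)/L³ = 17·(36/5)²·((36/5)+3·(24/5))/12³ = 1377/125 kN
  M_B = -Pa²b/L² = -17·(36/5)²·(24/5)/12² = -3672/125 kN·m
Load 2 — applied couple M₀=4 kN·m at a=4 m (b=L-a=8):
  R_A = 6M₀ab/L³ = 6·4·4·8/12³ = 4/9 kN
  M_A = M₀b(2a-b)/L² = 4·8·(2·4-8)/12² = 0 kN·m
  R_B = -6M₀ab/L³ = -6·4·4·8/12³ = -4/9 kN
  M_B = M₀a(2b-a)/L² = 4·4·(2·8-4)/12² = 4/3 kN·m
Superposition: R_A = 7232/1125 kN, M_A = 2448/125 kN·m, R_B = 11893/1125 kN, M_B = -10516/375 kN·m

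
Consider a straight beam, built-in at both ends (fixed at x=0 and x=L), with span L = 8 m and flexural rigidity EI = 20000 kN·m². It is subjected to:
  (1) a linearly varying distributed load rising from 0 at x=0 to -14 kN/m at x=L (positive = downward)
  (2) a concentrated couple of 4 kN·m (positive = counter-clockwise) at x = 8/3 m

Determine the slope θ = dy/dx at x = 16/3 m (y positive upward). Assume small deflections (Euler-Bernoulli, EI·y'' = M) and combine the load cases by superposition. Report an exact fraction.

Load 1 — triangular load w₀=-14 kN/m (0→w₀ over full span):
  θ_1 = -w₀(2x(L-x)(L-2x)(x+2L)+x²(L-x)²)/(120LEI) = -(-14)·(2·(16/3)·(8-(16/3))·(8-2·(16/3))·((16/3)+2·8)+(16/3)²·(8-(16/3))²)/(120·8·20000) = -784/759375 rad
Load 2 — applied couple M₀=4 kN·m at a=8/3 m (b=L-a=16/3):
  θ_2 = (R_Ax²/2 - M_Ax - M₀(x-a))/EI  [x>a] with R_A=2/3, M_A=0 = ((2/3)·(16/3)²/2 - 0·(16/3) - 4·((16/3)-(8/3)))/20000 = -1/16875 rad
Superposition: θ = Σ θ_i = -829/759375 rad ≈ -0.001092 rad

θ(16/3) = -829/759375 rad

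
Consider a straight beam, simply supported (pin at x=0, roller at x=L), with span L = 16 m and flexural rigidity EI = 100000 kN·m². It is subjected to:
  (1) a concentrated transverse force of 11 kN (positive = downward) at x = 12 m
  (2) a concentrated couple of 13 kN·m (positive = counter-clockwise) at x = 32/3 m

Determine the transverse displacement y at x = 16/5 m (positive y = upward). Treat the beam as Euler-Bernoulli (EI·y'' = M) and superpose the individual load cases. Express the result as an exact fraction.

Load 1 — point force P=11 kN at a=12 m (b=L-a=4):
  y_1 = -Pbx(L²-b²-x²)/(6LEI)  [x≤a] = -11·4·(16/5)·(16²-4²-(16/5)²)/(6·16·100000) = -3949/1171875 m
Load 2 — applied couple M₀=13 kN·m at a=32/3 m (b=L-a=16/3):
  y_2 = (M₀x³/(6L)+C₁x)/EI  [x≤a] with C₁=M₀(3b²-L²)/(6L)=-208/9 = (13·(16/5)³/(6·16)+(-208/9)·(16/5))/100000 = -2444/3515625 m
Superposition: y = Σ y_i = -14291/3515625 m ≈ -0.004065 m

y(16/5) = -14291/3515625 m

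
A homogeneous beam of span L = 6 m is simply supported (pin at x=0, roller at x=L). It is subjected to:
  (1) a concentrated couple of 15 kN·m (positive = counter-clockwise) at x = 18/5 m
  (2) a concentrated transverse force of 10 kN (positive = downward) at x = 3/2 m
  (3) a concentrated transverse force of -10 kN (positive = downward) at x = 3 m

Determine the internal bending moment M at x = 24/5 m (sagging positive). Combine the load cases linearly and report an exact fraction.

Load 1 — applied couple M₀=15 kN·m at a=18/5 m (b=L-a=12/5):
  M_1 = M₀x/L - M₀  [x>a] = 15·(24/5)/6 - 15 = -3 kN·m
Load 2 — point force P=10 kN at a=3/2 m (b=L-a=9/2):
  M_2 = Pa(L-x)/L  [x>a] = 10·(3/2)·(6-(24/5))/6 = 3 kN·m
Load 3 — point force P=-10 kN at a=3 m (b=L-a=3):
  M_3 = Pa(L-x)/L  [x>a] = (-10)·3·(6-(24/5))/6 = -6 kN·m
Superposition: M = Σ M_i = -6 kN·m ≈ -6.000000 kN·m

M(24/5) = -6 kN·m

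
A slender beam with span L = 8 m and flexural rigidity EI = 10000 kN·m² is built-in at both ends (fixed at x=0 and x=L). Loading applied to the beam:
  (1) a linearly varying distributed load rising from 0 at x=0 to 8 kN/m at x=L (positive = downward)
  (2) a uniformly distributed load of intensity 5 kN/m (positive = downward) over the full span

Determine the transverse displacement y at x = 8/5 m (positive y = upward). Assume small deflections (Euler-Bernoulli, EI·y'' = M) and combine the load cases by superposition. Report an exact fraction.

y(8/5) = -36352/9765625 m

Load 1 — triangular load w₀=8 kN/m (0→w₀ over full span):
  y_1 = -w₀x²(L-x)²(x+2L)/(120LEI) = -8·(8/5)²·(8-(8/5))²·((8/5)+2·8)/(120·8·10000) = -45056/29296875 m
Load 2 — uniform load w=5 kN/m over full span:
  y_2 = -wx²(L-x)²/(24EI) = -5·(8/5)²·(8-(8/5))²/(24·10000) = -512/234375 m
Superposition: y = Σ y_i = -36352/9765625 m ≈ -0.003722 m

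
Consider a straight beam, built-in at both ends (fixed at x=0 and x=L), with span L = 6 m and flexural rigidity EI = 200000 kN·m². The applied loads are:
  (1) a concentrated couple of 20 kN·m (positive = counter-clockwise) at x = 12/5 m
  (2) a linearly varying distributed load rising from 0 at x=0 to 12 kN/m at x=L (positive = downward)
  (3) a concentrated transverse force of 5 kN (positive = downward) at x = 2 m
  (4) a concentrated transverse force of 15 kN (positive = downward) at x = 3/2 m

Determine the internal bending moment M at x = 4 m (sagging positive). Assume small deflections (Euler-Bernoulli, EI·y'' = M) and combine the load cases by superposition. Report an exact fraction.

M(4) = 22057/4320 kN·m

Load 1 — applied couple M₀=20 kN·m at a=12/5 m (b=L-a=18/5):
  M_1 = R_Ax - M_A - M₀  [x>a] with R_A=24/5, M_A=12/5 = (24/5)·4 - (12/5) - 20 = -16/5 kN·m
Load 2 — triangular load w₀=12 kN/m (0→w₀ over full span):
  M_2 = 3w₀Lx/20 - w₀L²/30 - w₀x³/(6L) = 3·12·6·4/20 - 12·6²/30 - 12·4³/(6·6) = 112/15 kN·m
Load 3 — point force P=5 kN at a=2 m (b=L-a=4):
  M_3 = Pa²(a+3b)(L-x)/L³ - Pa²b/L²  [x>a] = 5·2²·(2+3·4)·(6-4)/6³ - 5·2²·4/6² = 10/27 kN·m
Load 4 — point force P=15 kN at a=3/2 m (b=L-a=9/2):
  M_4 = Pa²(a+3b)(L-x)/L³ - Pa²b/L²  [x>a] = 15·(3/2)²·((3/2)+3·(9/2))·(6-4)/6³ - 15·(3/2)²·(9/2)/6² = 15/32 kN·m
Superposition: M = Σ M_i = 22057/4320 kN·m ≈ 5.105787 kN·m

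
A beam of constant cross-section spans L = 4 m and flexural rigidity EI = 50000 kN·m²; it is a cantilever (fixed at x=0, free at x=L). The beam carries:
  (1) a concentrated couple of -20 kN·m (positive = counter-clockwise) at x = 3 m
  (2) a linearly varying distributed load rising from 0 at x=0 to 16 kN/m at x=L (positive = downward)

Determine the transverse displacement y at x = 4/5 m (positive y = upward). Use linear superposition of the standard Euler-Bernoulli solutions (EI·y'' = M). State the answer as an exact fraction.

Load 1 — applied couple M₀=-20 kN·m at a=3 m (b=L-a=1):
  y_1 = M₀x²/(2EI)  [x≤a] = (-20)·(4/5)²/(2·50000) = -2/15625 m
Load 2 — triangular load w₀=16 kN/m (0→w₀ over full span):
  y_2 = (w₀Lx³/12-w₀L²x²/6-w₀x⁵/(120L))/EI = (16·4·(4/5)³/12-16·4²·(4/5)²/6-16·(4/5)⁵/(120·4))/50000 = -72032/146484375 m
Superposition: y = Σ y_i = -90782/146484375 m ≈ -0.000620 m

y(4/5) = -90782/146484375 m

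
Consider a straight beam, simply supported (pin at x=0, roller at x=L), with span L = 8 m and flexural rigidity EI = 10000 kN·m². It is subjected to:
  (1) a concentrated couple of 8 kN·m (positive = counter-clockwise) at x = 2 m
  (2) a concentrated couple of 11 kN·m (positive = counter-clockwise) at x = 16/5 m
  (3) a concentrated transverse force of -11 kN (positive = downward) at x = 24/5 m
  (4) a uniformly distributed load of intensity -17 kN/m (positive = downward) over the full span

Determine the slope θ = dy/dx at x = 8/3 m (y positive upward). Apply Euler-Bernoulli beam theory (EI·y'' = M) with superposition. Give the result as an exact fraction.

Load 1 — applied couple M₀=8 kN·m at a=2 m (b=L-a=6):
  θ_1 = (M₀x²/(2L)-M₀(x-a)+C₁)/EI  [x>a] with C₁=M₀(3b²-L²)/(6L)=22/3 = (8·(8/3)²/(2·8)-8·((8/3)-2)+(22/3))/10000 = 1/1800 rad
Load 2 — applied couple M₀=11 kN·m at a=16/5 m (b=L-a=24/5):
  θ_2 = (M₀x²/(2L)+C₁)/EI  [x≤a] with C₁=M₀(3b²-L²)/(6L)=88/75 = (11·(8/3)²/(2·8)+(88/75))/10000 = 341/562500 rad
Load 3 — point force P=-11 kN at a=24/5 m (b=L-a=16/5):
  θ_3 = -Pb(L²-b²-3x²)/(6LEI)  [x≤a] = -(-11)·(16/5)·(8²-(16/5)²-3·(8/3)²)/(6·8·10000) = 1672/703125 rad
Load 4 — uniform load w=-17 kN/m over full span:
  θ_4 = -w(L³-6Lx²+4x³)/(24EI) = -(-17)·(8³-6·8·(8/3)²+4·(8/3)³)/(24·10000) = 884/50625 rad
Superposition: θ = Σ θ_i = 1063199/50625000 rad ≈ 0.021001 rad

θ(8/3) = 1063199/50625000 rad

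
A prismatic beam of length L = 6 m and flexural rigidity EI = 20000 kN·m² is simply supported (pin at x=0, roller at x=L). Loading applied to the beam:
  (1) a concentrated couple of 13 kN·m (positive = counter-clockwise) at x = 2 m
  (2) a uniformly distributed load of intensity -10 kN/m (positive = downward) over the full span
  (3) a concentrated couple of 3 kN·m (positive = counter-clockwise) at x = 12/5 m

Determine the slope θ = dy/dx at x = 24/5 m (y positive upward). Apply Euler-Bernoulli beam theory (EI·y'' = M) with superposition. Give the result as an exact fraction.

Load 1 — applied couple M₀=13 kN·m at a=2 m (b=L-a=4):
  θ_1 = (M₀x²/(2L)-M₀(x-a)+C₁)/EI  [x>a] with C₁=M₀(3b²-L²)/(6L)=13/3 = (13·(24/5)²/(2·6)-13·((24/5)-2)+(13/3))/20000 = -533/1500000 rad
Load 2 — uniform load w=-10 kN/m over full span:
  θ_2 = -w(L³-6Lx²+4x³)/(24EI) = -(-10)·(6³-6·6·(24/5)²+4·(24/5)³)/(24·20000) = -891/250000 rad
Load 3 — applied couple M₀=3 kN·m at a=12/5 m (b=L-a=18/5):
  θ_3 = (M₀x²/(2L)-M₀(x-a)+C₁)/EI  [x>a] with C₁=M₀(3b²-L²)/(6L)=6/25 = (3·(24/5)²/(2·6)-3·((24/5)-(12/5))+(6/25))/20000 = -3/50000 rad
Superposition: θ = Σ θ_i = -5969/1500000 rad ≈ -0.003979 rad

θ(24/5) = -5969/1500000 rad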